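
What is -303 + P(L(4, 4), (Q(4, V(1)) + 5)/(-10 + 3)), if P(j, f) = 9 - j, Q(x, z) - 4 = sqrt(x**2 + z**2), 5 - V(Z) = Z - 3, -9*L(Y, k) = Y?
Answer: -2642/9 ≈ -293.56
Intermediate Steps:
L(Y, k) = -Y/9
V(Z) = 8 - Z (V(Z) = 5 - (Z - 3) = 5 - (-3 + Z) = 5 + (3 - Z) = 8 - Z)
Q(x, z) = 4 + sqrt(x**2 + z**2)
-303 + P(L(4, 4), (Q(4, V(1)) + 5)/(-10 + 3)) = -303 + (9 - (-1)*4/9) = -303 + (9 - 1*(-4/9)) = -303 + (9 + 4/9) = -303 + 85/9 = -2642/9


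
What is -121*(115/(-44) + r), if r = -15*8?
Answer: 59345/4 ≈ 14836.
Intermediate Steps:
r = -120
-121*(115/(-44) + r) = -121*(115/(-44) - 120) = -121*(115*(-1/44) - 120) = -121*(-115/44 - 120) = -121*(-5395/44) = 59345/4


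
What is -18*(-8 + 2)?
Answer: 108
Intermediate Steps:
-18*(-8 + 2) = -18*(-6) = 108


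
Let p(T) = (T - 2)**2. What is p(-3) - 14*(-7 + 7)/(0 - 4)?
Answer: 25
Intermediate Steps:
p(T) = (-2 + T)**2
p(-3) - 14*(-7 + 7)/(0 - 4) = (-2 - 3)**2 - 14*(-7 + 7)/(0 - 4) = (-5)**2 - 0/(-4) = 25 - 0*(-1)/4 = 25 - 14*0 = 25 + 0 = 25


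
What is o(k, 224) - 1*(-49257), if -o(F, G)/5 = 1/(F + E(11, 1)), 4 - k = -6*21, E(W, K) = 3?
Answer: 6551176/133 ≈ 49257.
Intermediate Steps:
k = 130 (k = 4 - (-6)*21 = 4 - 1*(-126) = 4 + 126 = 130)
o(F, G) = -5/(3 + F) (o(F, G) = -5/(F + 3) = -5/(3 + F))
o(k, 224) - 1*(-49257) = -5/(3 + 130) - 1*(-49257) = -5/133 + 49257 = 6551176/133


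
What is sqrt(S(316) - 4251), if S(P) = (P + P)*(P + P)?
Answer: sqrt(395173) ≈ 628.63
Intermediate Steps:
S(P) = 4*P**2 (S(P) = (2*P)*(2*P) = 4*P**2)
sqrt(S(316) - 4251) = sqrt(4*316**2 - 4251) = sqrt(4*99856 - 4251) = sqrt(399424 - 4251) = sqrt(395173)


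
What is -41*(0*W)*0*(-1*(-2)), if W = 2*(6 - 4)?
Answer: 0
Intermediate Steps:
W = 4 (W = 2*2 = 4)
-41*(0*W)*0*(-1*(-2)) = -41*(0*4)*0*(-1*(-2)) = -41*0*0*2 = -0*2 = -41*0 = 0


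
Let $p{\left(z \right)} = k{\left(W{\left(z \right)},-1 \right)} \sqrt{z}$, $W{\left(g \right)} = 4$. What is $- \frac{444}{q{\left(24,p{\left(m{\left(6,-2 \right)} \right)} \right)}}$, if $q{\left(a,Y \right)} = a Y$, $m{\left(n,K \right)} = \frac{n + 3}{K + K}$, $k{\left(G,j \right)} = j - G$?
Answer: $- \frac{37 i}{15} \approx - 2.4667 i$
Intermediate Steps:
$m{\left(n,K \right)} = \frac{3 + n}{2 K}$
$p{\left(z \right)} = - 5 \sqrt{z}$ ($p{\left(z \right)} = \left(-1 - 4\right) \sqrt{z} = - 5 \sqrt{z}$)
$q{\left(a,Y \right)} = Y a$
$- \frac{444}{q{\left(24,p{\left(m{\left(6,-2 \right)} \right)} \right)}} = - \frac{444}{- 5 \sqrt{\frac{3 + 6}{2 \left(-2\right)}} 24} = - \frac{444}{- 5 \sqrt{\frac{1}{2} \left(- \frac{1}{2}\right) 9} \cdot 24} = - \frac{444}{- 5 \sqrt{- \frac{9}{4}} \cdot 24} = - \frac{444}{- 5 \frac{3 i}{2} \cdot 24} = - \frac{444}{- \frac{15 i}{2} \cdot 24} = - \frac{444}{\left(-180\right) i} = - 444 \frac{i}{180} = - \frac{37 i}{15}$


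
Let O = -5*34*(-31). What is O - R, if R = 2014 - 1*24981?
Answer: 28237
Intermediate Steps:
R = -22967 (R = 2014 - 24981 = -22967)
O = 5270 (O = -170*(-31) = 5270)
O - R = 5270 - 1*(-22967) = 5270 + 22967 = 28237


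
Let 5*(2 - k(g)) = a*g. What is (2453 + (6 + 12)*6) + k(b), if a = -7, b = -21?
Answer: 12668/5 ≈ 2533.6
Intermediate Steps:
k(g) = 2 + 7*g/5 (k(g) = 2 - (-7)*g/5 = 2 + 7*g/5)
(2453 + (6 + 12)*6) + k(b) = (2453 + (6 + 12)*6) + (2 + (7/5)*(-21)) = (2453 + 18*6) + (2 - 147/5) = (2453 + 108) - 137/5 = 2561 - 137/5 = 12668/5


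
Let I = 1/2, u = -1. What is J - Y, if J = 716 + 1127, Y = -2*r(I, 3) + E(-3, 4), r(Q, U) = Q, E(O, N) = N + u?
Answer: 1841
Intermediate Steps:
E(O, N) = -1 + N (E(O, N) = N - 1 = -1 + N)
I = ½ (I = 1*(½) = ½ ≈ 0.50000)
Y = 2 (Y = -2*½ + (-1 + 4) = -1 + 3 = 2)
J = 1843
J - Y = 1843 - 1*2 = 1843 - 2 = 1841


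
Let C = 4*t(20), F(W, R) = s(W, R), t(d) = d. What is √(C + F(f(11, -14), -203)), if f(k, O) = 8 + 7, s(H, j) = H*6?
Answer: √170 ≈ 13.038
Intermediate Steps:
s(H, j) = 6*H
f(k, O) = 15
F(W, R) = 6*W
C = 80 (C = 4*20 = 80)
√(C + F(f(11, -14), -203)) = √(80 + 6*15) = √(80 + 90) = √170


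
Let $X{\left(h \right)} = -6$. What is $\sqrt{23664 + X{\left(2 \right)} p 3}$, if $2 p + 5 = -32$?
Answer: $\sqrt{23997} \approx 154.91$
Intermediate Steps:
$p = - \frac{37}{2}$ ($p = - \frac{5}{2} + \frac{1}{2} \left(-32\right) = - \frac{5}{2} - 16 = - \frac{37}{2} \approx -18.5$)
$\sqrt{23664 + X{\left(2 \right)} p 3} = \sqrt{23664 + \left(-6\right) \left(- \frac{37}{2}\right) 3} = \sqrt{23664 + 111 \cdot 3} = \sqrt{23664 + 333} = \sqrt{23997}$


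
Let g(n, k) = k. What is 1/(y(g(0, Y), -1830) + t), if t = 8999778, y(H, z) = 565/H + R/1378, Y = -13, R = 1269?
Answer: 1378/12401635463 ≈ 1.1111e-7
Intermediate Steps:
y(H, z) = 1269/1378 + 565/H (y(H, z) = 565/H + 1269/1378 = 1269/1378 + 565/H)
1/(y(g(0, Y), -1830) + t) = 1/((1269/1378 + 565/(-13)) + 8999778) = 1/((1269/1378 + 565*(-1/13)) + 8999778) = 1/((1269/1378 - 565/13) + 8999778) = 1/(-58621/1378 + 8999778) = 1/(12401635463/1378) = 1378/12401635463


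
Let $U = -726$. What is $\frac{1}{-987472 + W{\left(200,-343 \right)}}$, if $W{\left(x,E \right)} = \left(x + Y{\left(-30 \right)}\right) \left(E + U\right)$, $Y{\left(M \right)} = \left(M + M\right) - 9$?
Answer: $- \frac{1}{1127511} \approx -8.8691 \cdot 10^{-7}$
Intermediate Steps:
$Y{\left(M \right)} = -9 + 2 M$ ($Y{\left(M \right)} = 2 M - 9 = -9 + 2 M$)
$W{\left(x,E \right)} = \left(-726 + E\right) \left(-69 + x\right)$ ($W{\left(x,E \right)} = \left(x + \left(-9 + 2 \left(-30\right)\right)\right) \left(E - 726\right) = \left(x - 69\right) \left(-726 + E\right) = \left(-69 + x\right) \left(-726 + E\right) = \left(-726 + E\right) \left(-69 + x\right)$)
$\frac{1}{-987472 + W{\left(200,-343 \right)}} = \frac{1}{-987472 - 140039} = \frac{1}{-1127511} = - \frac{1}{1127511}$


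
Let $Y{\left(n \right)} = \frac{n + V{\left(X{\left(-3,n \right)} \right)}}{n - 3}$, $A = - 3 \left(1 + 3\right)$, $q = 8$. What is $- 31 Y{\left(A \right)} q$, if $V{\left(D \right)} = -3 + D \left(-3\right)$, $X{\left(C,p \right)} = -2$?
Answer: $- \frac{744}{5} \approx -148.8$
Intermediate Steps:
$V{\left(D \right)} = -3 - 3 D$
$A = -12$ ($A = \left(-3\right) 4 = -12$)
$Y{\left(n \right)} = \frac{3 + n}{-3 + n}$ ($Y{\left(n \right)} = \frac{n - -3}{n - 3} = \frac{n + \left(-3 + 6\right)}{-3 + n} = \frac{n + 3}{-3 + n} = \frac{3 + n}{-3 + n}$)
$- 31 Y{\left(A \right)} q = - 31 \frac{3 - 12}{-3 - 12} \cdot 8 = - 31 \frac{1}{-15} \left(-9\right) 8 = - 31 \left(\left(- \frac{1}{15}\right) \left(-9\right)\right) 8 = \left(-31\right) \frac{3}{5} \cdot 8 = \left(- \frac{93}{5}\right) 8 = - \frac{744}{5}$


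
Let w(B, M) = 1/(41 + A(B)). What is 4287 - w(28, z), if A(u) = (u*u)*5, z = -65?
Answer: 16980806/3961 ≈ 4287.0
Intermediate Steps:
A(u) = 5*u**2 (A(u) = u**2*5 = 5*u**2)
w(B, M) = 1/(41 + 5*B**2)
4287 - w(28, z) = 4287 - 1/(41 + 5*28**2) = 4287 - 1/(41 + 5*784) = 4287 - 1/(41 + 3920) = 4287 - 1/3961 = 16980806/3961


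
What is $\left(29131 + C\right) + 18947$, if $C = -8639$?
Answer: $39439$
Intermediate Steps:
$\left(29131 + C\right) + 18947 = \left(29131 - 8639\right) + 18947 = 20492 + 18947 = 39439$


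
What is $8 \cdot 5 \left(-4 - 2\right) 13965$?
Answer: $-3351600$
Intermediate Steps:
$8 \cdot 5 \left(-4 - 2\right) 13965 = 40 \left(-6\right) 13965 = \left(-240\right) 13965 = -3351600$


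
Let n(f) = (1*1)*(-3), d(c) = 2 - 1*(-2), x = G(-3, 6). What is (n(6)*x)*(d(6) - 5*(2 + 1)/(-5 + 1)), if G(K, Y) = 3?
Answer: -279/4 ≈ -69.750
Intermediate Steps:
x = 3
d(c) = 4 (d(c) = 2 + 2 = 4)
n(f) = -3 (n(f) = 1*(-3) = -3)
(n(6)*x)*(d(6) - 5*(2 + 1)/(-5 + 1)) = (-3*3)*(4 - 5*(2 + 1)/(-5 + 1)) = -9*(4 - 15/(-4)) = -9*(4 - 15*(-1)/4) = -9*(4 - 5*(-3/4)) = -9*(4 + 15/4) = -9*31/4 = -279/4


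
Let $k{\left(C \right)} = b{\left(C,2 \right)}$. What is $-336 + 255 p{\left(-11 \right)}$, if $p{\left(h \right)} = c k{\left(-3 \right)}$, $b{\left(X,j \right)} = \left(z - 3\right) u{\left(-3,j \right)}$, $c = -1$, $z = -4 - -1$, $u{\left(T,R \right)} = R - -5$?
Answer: $10374$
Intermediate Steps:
$u{\left(T,R \right)} = 5 + R$ ($u{\left(T,R \right)} = R + 5 = 5 + R$)
$z = -3$ ($z = -4 + 1 = -3$)
$b{\left(X,j \right)} = -30 - 6 j$ ($b{\left(X,j \right)} = \left(-3 - 3\right) \left(5 + j\right) = - 6 \left(5 + j\right) = -30 - 6 j$)
$k{\left(C \right)} = -42$ ($k{\left(C \right)} = -30 - 12 = -42$)
$p{\left(h \right)} = 42$ ($p{\left(h \right)} = \left(-1\right) \left(-42\right) = 42$)
$-336 + 255 p{\left(-11 \right)} = -336 + 255 \cdot 42 = -336 + 10710 = 10374$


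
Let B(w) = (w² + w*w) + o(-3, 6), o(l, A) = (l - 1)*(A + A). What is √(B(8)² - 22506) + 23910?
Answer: 23910 + I*√16106 ≈ 23910.0 + 126.91*I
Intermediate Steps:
o(l, A) = 2*A*(-1 + l) (o(l, A) = (-1 + l)*(2*A) = 2*A*(-1 + l))
B(w) = -48 + 2*w² (B(w) = (w² + w*w) + 2*6*(-1 - 3) = (w² + w²) + 2*6*(-4) = 2*w² - 48 = -48 + 2*w²)
√(B(8)² - 22506) + 23910 = √((-48 + 2*8²)² - 22506) + 23910 = √((-48 + 2*64)² - 22506) + 23910 = √((-48 + 128)² - 22506) + 23910 = √(80² - 22506) + 23910 = √(6400 - 22506) + 23910 = √(-16106) + 23910 = I*√16106 + 23910 = 23910 + I*√16106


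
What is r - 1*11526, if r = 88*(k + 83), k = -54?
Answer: -8974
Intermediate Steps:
r = 2552 (r = 88*(-54 + 83) = 88*29 = 2552)
r - 1*11526 = 2552 - 1*11526 = 2552 - 11526 = -8974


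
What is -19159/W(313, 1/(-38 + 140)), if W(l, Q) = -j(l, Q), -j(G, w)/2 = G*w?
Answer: -977109/313 ≈ -3121.8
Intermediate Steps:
j(G, w) = -2*G*w
W(l, Q) = 2*Q*l (W(l, Q) = -(-2)*l*Q = -(-2)*Q*l = 2*Q*l)
-19159/W(313, 1/(-38 + 140)) = -19159/(2*313/(-38 + 140)) = -19159/(2*313/102) = -19159/(2*(1/102)*313) = -19159/313/51 = -19159*51/313 = -977109/313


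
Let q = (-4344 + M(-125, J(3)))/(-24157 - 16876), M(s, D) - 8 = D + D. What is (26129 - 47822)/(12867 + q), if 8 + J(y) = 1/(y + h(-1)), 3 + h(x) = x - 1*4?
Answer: -1483548115/879959939 ≈ -1.6859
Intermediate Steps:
h(x) = -7 + x (h(x) = -3 + (x - 1*4) = -3 + (x - 4) = -3 + (-4 + x) = -7 + x)
J(y) = -8 + 1/(-8 + y) (J(y) = -8 + 1/(y + (-7 - 1)) = -8 + 1/(y - 8) = -8 + 1/(-8 + y))
M(s, D) = 8 + 2*D (M(s, D) = 8 + (D + D) = 8 + 2*D)
q = 21762/205165 (q = (-4344 + (8 + 2*((65 - 8*3)/(-8 + 3))))/(-24157 - 16876) = (-4344 + (8 + 2*((65 - 24)/(-5))))/(-41033) = (-4344 + (8 + 2*(-1/5*41)))*(-1/41033) = (-4344 + (8 + 2*(-41/5)))*(-1/41033) = (-4344 + (8 - 82/5))*(-1/41033) = (-4344 - 42/5)*(-1/41033) = -21762/5*(-1/41033) = 21762/205165 ≈ 0.10607)
(26129 - 47822)/(12867 + q) = (26129 - 47822)/(12867 + 21762/205165) = -21693/2639879817/205165 = -21693*205165/2639879817 = -1483548115/879959939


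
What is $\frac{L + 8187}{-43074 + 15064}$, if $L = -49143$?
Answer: $\frac{20478}{14005} \approx 1.4622$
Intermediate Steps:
$\frac{L + 8187}{-43074 + 15064} = \frac{-49143 + 8187}{-43074 + 15064} = - \frac{40956}{-28010} = \left(-40956\right) \left(- \frac{1}{28010}\right) = \frac{20478}{14005}$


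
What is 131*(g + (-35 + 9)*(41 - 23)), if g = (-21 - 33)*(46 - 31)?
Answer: -167418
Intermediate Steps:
g = -810 (g = -54*15 = -810)
131*(g + (-35 + 9)*(41 - 23)) = 131*(-810 + (-35 + 9)*(41 - 23)) = 131*(-810 - 26*18) = 131*(-810 - 468) = 131*(-1278) = -167418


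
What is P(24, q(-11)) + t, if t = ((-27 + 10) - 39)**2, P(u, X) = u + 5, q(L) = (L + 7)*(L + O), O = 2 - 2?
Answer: 3165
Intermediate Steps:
O = 0
q(L) = L*(7 + L) (q(L) = (L + 7)*(L + 0) = (7 + L)*L = L*(7 + L))
P(u, X) = 5 + u
t = 3136 (t = (-17 - 39)**2 = (-56)**2 = 3136)
P(24, q(-11)) + t = (5 + 24) + 3136 = 29 + 3136 = 3165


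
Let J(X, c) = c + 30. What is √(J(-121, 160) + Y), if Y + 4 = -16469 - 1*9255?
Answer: 113*I*√2 ≈ 159.81*I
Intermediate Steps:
J(X, c) = 30 + c
Y = -25728 (Y = -4 + (-16469 - 1*9255) = -4 + (-16469 - 9255) = -4 - 25724 = -25728)
√(J(-121, 160) + Y) = √((30 + 160) - 25728) = √(190 - 25728) = √(-25538) = 113*I*√2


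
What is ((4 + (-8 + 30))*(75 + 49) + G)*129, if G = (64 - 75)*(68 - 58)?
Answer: 401706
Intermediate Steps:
G = -110 (G = -11*10 = -110)
((4 + (-8 + 30))*(75 + 49) + G)*129 = ((4 + (-8 + 30))*(75 + 49) - 110)*129 = ((4 + 22)*124 - 110)*129 = (26*124 - 110)*129 = (3224 - 110)*129 = 3114*129 = 401706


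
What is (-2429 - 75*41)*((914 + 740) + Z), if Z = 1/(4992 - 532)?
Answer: -10150533216/1115 ≈ -9.1036e+6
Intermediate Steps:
Z = 1/4460 ≈ 0.00022422
(-2429 - 75*41)*((914 + 740) + Z) = (-2429 - 75*41)*((914 + 740) + 1/4460) = (-2429 - 3075)*(1654 + 1/4460) = -5504*7376841/4460 = -10150533216/1115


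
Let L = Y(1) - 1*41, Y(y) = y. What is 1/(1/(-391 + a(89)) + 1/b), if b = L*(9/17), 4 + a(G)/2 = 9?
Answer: -45720/2279 ≈ -20.061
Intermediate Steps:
a(G) = 10 (a(G) = -8 + 2*9 = -8 + 18 = 10)
L = -40 (L = 1 - 1*41 = 1 - 41 = -40)
b = -360/17 ≈ -21.176
1/(1/(-391 + a(89)) + 1/b) = 1/(1/(-391 + 10) + 1/(-360/17)) = 1/(1/(-381) - 17/360) = 1/(-1/381 - 17/360) = 1/(-2279/45720) = -45720/2279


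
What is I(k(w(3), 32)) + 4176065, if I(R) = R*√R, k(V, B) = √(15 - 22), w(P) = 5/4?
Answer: 4176065 + 7^(¾)*I^(3/2) ≈ 4.1761e+6 + 3.043*I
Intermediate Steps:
w(P) = 5/4 (w(P) = 5*(¼) = 5/4)
k(V, B) = I*√7 (k(V, B) = √(-7) = I*√7)
I(R) = R^(3/2)
I(k(w(3), 32)) + 4176065 = (I*√7)^(3/2) + 4176065 = 7^(¾)*I^(3/2) + 4176065 = 4176065 + 7^(¾)*I^(3/2)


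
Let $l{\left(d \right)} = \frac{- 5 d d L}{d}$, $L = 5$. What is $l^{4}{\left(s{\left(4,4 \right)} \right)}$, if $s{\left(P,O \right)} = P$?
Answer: $100000000$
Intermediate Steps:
$l{\left(d \right)} = - 25 d$ ($l{\left(d \right)} = \frac{- 5 d d 5}{d} = \frac{- 5 d^{2} \cdot 5}{d} = \frac{\left(-25\right) d^{2}}{d} = - 25 d$)
$l^{4}{\left(s{\left(4,4 \right)} \right)} = \left(\left(-25\right) 4\right)^{4} = \left(-100\right)^{4} = 100000000$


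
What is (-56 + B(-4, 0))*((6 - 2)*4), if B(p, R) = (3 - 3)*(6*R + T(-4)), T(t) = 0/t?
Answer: -896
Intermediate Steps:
T(t) = 0
B(p, R) = 0 (B(p, R) = (3 - 3)*(6*R + 0) = 0*(6*R) = 0)
(-56 + B(-4, 0))*((6 - 2)*4) = (-56 + 0)*((6 - 2)*4) = -224*4 = -56*16 = -896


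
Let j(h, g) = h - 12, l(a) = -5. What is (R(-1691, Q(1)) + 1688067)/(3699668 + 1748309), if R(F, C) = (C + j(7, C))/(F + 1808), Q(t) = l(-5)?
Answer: 197503829/637413309 ≈ 0.30985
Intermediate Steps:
Q(t) = -5
j(h, g) = -12 + h
R(F, C) = (-5 + C)/(1808 + F) (R(F, C) = (C + (-12 + 7))/(F + 1808) = (C - 5)/(1808 + F) = (-5 + C)/(1808 + F))
(R(-1691, Q(1)) + 1688067)/(3699668 + 1748309) = ((-5 - 5)/(1808 - 1691) + 1688067)/(3699668 + 1748309) = (-10/117 + 1688067)/5447977 = ((1/117)*(-10) + 1688067)*(1/5447977) = (-10/117 + 1688067)*(1/5447977) = (197503829/117)*(1/5447977) = 197503829/637413309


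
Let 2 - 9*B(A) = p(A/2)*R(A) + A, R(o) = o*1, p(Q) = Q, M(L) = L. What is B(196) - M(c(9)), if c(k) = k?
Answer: -19483/9 ≈ -2164.8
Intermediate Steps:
R(o) = o
B(A) = 2/9 - A/9 - A²/18 (B(A) = 2/9 - ((A/2)*A + A)/9 = 2/9 - (A²/2 + A)/9 = 2/9 - (A + A²/2)/9 = 2/9 + (-A/9 - A²/18) = 2/9 - A/9 - A²/18)
B(196) - M(c(9)) = (2/9 - ⅑*196 - 1/18*196²) - 1*9 = (2/9 - 196/9 - 1/18*38416) - 9 = (2/9 - 196/9 - 19208/9) - 9 = -19402/9 - 9 = -19483/9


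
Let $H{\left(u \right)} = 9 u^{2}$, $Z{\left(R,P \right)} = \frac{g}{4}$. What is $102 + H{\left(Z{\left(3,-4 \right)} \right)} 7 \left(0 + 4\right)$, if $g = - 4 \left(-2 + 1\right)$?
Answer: $354$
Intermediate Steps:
$g = 4$ ($g = \left(-4\right) \left(-1\right) = 4$)
$Z{\left(R,P \right)} = 1$ ($Z{\left(R,P \right)} = \frac{4}{4} = 4 \cdot \frac{1}{4} = 1$)
$102 + H{\left(Z{\left(3,-4 \right)} \right)} 7 \left(0 + 4\right) = 102 + 9 \cdot 1^{2} \cdot 7 \left(0 + 4\right) = 102 + 9 \cdot 1 \cdot 7 \cdot 4 = 102 + 9 \cdot 28 = 102 + 252 = 354$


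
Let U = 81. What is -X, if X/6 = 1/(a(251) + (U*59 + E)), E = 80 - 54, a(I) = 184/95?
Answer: -570/456659 ≈ -0.0012482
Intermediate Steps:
a(I) = 184/95 (a(I) = 184*(1/95) = 184/95)
E = 26
X = 570/456659 (X = 6/(184/95 + (81*59 + 26)) = 6/(184/95 + (4779 + 26)) = 6/(184/95 + 4805) = 6/(456659/95) = 6*(95/456659) = 570/456659 ≈ 0.0012482)
-X = -1*570/456659 = -570/456659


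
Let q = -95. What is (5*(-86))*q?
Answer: 40850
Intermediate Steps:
(5*(-86))*q = (5*(-86))*(-95) = -430*(-95) = 40850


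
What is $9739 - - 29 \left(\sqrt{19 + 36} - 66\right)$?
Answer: $7825 + 29 \sqrt{55} \approx 8040.1$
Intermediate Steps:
$9739 - - 29 \left(\sqrt{19 + 36} - 66\right) = 9739 - - 29 \left(\sqrt{55} - 66\right) = 9739 - - 29 \left(-66 + \sqrt{55}\right) = 9739 - \left(1914 - 29 \sqrt{55}\right) = 7825 + 29 \sqrt{55}$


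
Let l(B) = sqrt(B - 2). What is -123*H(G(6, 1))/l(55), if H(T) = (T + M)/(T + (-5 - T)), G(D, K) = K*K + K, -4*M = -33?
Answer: 5043*sqrt(53)/1060 ≈ 34.635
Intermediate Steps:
M = 33/4 (M = -1/4*(-33) = 33/4 ≈ 8.2500)
G(D, K) = K + K**2 (G(D, K) = K**2 + K = K + K**2)
l(B) = sqrt(-2 + B)
H(T) = -33/20 - T/5 (H(T) = (T + 33/4)/(T + (-5 - T)) = (33/4 + T)/(-5) = (33/4 + T)*(-1/5) = -33/20 - T/5)
-123*H(G(6, 1))/l(55) = -123*(-33/20 - (1 + 1)/5)/(sqrt(-2 + 55)) = -123*(-33/20 - 2/5)/(sqrt(53)) = -123*(-33/20 - 1/5*2)*sqrt(53)/53 = -123*(-33/20 - 2/5)*sqrt(53)/53 = -(-5043)*sqrt(53)/53/20 = -(-5043)*sqrt(53)/1060 = 5043*sqrt(53)/1060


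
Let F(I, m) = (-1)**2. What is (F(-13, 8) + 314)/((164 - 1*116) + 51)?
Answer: 35/11 ≈ 3.1818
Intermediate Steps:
F(I, m) = 1
(F(-13, 8) + 314)/((164 - 1*116) + 51) = (1 + 314)/((164 - 1*116) + 51) = 315/((164 - 116) + 51) = 315/(48 + 51) = 315/99 = 315*(1/99) = 35/11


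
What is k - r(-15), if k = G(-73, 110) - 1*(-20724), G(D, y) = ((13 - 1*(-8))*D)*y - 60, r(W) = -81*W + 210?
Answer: -149391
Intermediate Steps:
r(W) = 210 - 81*W
G(D, y) = -60 + 21*D*y (G(D, y) = ((13 + 8)*D)*y - 60 = (21*D)*y - 60 = 21*D*y - 60 = -60 + 21*D*y)
k = -147966 (k = (-60 + 21*(-73)*110) - 1*(-20724) = (-60 - 168630) + 20724 = -168690 + 20724 = -147966)
k - r(-15) = -147966 - (210 - 81*(-15)) = -147966 - (210 + 1215) = -147966 - 1*1425 = -147966 - 1425 = -149391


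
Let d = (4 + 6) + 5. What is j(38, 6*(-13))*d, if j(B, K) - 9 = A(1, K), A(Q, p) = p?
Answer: -1035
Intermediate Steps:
j(B, K) = 9 + K
d = 15 (d = 10 + 5 = 15)
j(38, 6*(-13))*d = (9 + 6*(-13))*15 = (9 - 78)*15 = -69*15 = -1035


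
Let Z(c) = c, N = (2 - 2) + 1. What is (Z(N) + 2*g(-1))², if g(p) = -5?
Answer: 81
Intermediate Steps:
N = 1 (N = 0 + 1 = 1)
(Z(N) + 2*g(-1))² = (1 + 2*(-5))² = (1 - 10)² = (-9)² = 81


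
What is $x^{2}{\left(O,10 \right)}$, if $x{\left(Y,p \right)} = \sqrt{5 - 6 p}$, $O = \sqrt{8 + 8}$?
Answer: $-55$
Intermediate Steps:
$O = 4$ ($O = \sqrt{16} = 4$)
$x^{2}{\left(O,10 \right)} = \left(\sqrt{5 - 60}\right)^{2} = \left(\sqrt{-55}\right)^{2} = \left(i \sqrt{55}\right)^{2} = -55$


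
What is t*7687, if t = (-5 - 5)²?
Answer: 768700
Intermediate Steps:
t = 100 (t = (-10)² = 100)
t*7687 = 100*7687 = 768700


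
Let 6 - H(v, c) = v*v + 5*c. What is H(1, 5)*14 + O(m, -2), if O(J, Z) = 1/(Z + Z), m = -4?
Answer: -1121/4 ≈ -280.25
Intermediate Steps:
H(v, c) = 6 - v**2 - 5*c (H(v, c) = 6 - (v*v + 5*c) = 6 - (v**2 + 5*c) = 6 + (-v**2 - 5*c) = 6 - v**2 - 5*c)
O(J, Z) = 1/(2*Z)
H(1, 5)*14 + O(m, -2) = (6 - 1*1**2 - 5*5)*14 + (1/2)/(-2) = (6 - 1*1 - 25)*14 + (1/2)*(-1/2) = (6 - 1 - 25)*14 - 1/4 = -20*14 - 1/4 = -280 - 1/4 = -1121/4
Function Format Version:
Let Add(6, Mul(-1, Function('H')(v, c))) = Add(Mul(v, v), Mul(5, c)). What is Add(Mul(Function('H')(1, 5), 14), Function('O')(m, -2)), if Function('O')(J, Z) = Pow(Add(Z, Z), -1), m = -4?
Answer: Rational(-1121, 4) ≈ -280.25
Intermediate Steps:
Function('H')(v, c) = Add(6, Mul(-1, Pow(v, 2)), Mul(-5, c)) (Function('H')(v, c) = Add(6, Mul(-1, Add(Mul(v, v), Mul(5, c)))) = Add(6, Mul(-1, Add(Pow(v, 2), Mul(5, c)))) = Add(6, Add(Mul(-1, Pow(v, 2)), Mul(-5, c))) = Add(6, Mul(-1, Pow(v, 2)), Mul(-5, c)))
Function('O')(J, Z) = Mul(Rational(1, 2), Pow(Z, -1)) (Function('O')(J, Z) = Pow(Mul(2, Z), -1) = Mul(Rational(1, 2), Pow(Z, -1)))
Add(Mul(Function('H')(1, 5), 14), Function('O')(m, -2)) = Add(Mul(Add(6, Mul(-1, Pow(1, 2)), Mul(-5, 5)), 14), Mul(Rational(1, 2), Pow(-2, -1))) = Add(Mul(Add(6, Mul(-1, 1), -25), 14), Mul(Rational(1, 2), Rational(-1, 2))) = Add(Mul(Add(6, -1, -25), 14), Rational(-1, 4)) = Add(Mul(-20, 14), Rational(-1, 4)) = Add(-280, Rational(-1, 4)) = Rational(-1121, 4)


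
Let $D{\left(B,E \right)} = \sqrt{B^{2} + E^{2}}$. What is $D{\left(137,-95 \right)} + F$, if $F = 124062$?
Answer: $124062 + \sqrt{27794} \approx 1.2423 \cdot 10^{5}$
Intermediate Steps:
$D{\left(137,-95 \right)} + F = \sqrt{137^{2} + \left(-95\right)^{2}} + 124062 = \sqrt{18769 + 9025} + 124062 = \sqrt{27794} + 124062 = 124062 + \sqrt{27794}$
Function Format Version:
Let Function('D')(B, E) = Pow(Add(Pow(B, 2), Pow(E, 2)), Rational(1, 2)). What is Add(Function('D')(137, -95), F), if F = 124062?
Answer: Add(124062, Pow(27794, Rational(1, 2))) ≈ 1.2423e+5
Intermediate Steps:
Add(Function('D')(137, -95), F) = Add(Pow(Add(Pow(137, 2), Pow(-95, 2)), Rational(1, 2)), 124062) = Add(Pow(Add(18769, 9025), Rational(1, 2)), 124062) = Add(Pow(27794, Rational(1, 2)), 124062) = Add(124062, Pow(27794, Rational(1, 2)))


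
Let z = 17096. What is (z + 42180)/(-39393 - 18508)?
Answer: -59276/57901 ≈ -1.0237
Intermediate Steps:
(z + 42180)/(-39393 - 18508) = (17096 + 42180)/(-39393 - 18508) = 59276/(-57901) = 59276*(-1/57901) = -59276/57901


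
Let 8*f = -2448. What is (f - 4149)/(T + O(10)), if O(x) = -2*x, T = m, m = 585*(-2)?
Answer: 891/238 ≈ 3.7437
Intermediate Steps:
m = -1170
f = -306 (f = (⅛)*(-2448) = -306)
T = -1170
(f - 4149)/(T + O(10)) = (-306 - 4149)/(-1170 - 2*10) = -4455/(-1170 - 20) = -4455/(-1190) = -4455*(-1/1190) = 891/238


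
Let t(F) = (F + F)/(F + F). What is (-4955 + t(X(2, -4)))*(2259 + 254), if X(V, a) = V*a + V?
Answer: -12449402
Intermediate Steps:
X(V, a) = V + V*a
t(F) = 1 (t(F) = (2*F)/((2*F)) = (2*F)*(1/(2*F)) = 1)
(-4955 + t(X(2, -4)))*(2259 + 254) = (-4955 + 1)*(2259 + 254) = -4954*2513 = -12449402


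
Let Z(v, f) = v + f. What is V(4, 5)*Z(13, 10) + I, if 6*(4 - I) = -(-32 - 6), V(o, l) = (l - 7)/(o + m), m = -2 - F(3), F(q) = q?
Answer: 131/3 ≈ 43.667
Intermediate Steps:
Z(v, f) = f + v
m = -5 (m = -2 - 1*3 = -2 - 3 = -5)
V(o, l) = (-7 + l)/(-5 + o) (V(o, l) = (l - 7)/(o - 5) = (-7 + l)/(-5 + o))
I = -7/3 (I = 4 - (-1)*(-32 - 6)/6 = 4 - (-1)*(-38)/6 = 4 - 1/6*38 = 4 - 19/3 = -7/3 ≈ -2.3333)
V(4, 5)*Z(13, 10) + I = ((-7 + 5)/(-5 + 4))*(10 + 13) - 7/3 = (-2/(-1))*23 - 7/3 = -1*(-2)*23 - 7/3 = 2*23 - 7/3 = 46 - 7/3 = 131/3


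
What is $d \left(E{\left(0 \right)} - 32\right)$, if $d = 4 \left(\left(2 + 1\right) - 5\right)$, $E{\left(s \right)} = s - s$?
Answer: $256$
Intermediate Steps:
$E{\left(s \right)} = 0$
$d = -8$ ($d = 4 \left(3 - 5\right) = 4 \left(-2\right) = -8$)
$d \left(E{\left(0 \right)} - 32\right) = - 8 \left(0 - 32\right) = \left(-8\right) \left(-32\right) = 256$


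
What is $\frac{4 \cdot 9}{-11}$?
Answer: $- \frac{36}{11} \approx -3.2727$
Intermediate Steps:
$\frac{4 \cdot 9}{-11} = 36 \left(- \frac{1}{11}\right) = - \frac{36}{11}$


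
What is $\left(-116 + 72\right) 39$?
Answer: $-1716$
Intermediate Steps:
$\left(-116 + 72\right) 39 = \left(-44\right) 39 = -1716$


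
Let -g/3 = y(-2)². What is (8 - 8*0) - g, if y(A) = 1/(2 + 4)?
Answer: 97/12 ≈ 8.0833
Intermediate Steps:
y(A) = ⅙ (y(A) = 1/6 = ⅙)
g = -1/12 (g = -3*(⅙)² = -3*1/36 = -1/12 ≈ -0.083333)
(8 - 8*0) - g = (8 - 8*0) - 1*(-1/12) = (8 + 0) + 1/12 = 8 + 1/12 = 97/12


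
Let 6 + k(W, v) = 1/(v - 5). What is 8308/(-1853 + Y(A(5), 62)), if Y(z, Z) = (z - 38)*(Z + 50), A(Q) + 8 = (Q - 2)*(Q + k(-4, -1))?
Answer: -8308/7397 ≈ -1.1232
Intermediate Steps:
k(W, v) = -6 + 1/(-5 + v) (k(W, v) = -6 + 1/(v - 5) = -6 + 1/(-5 + v))
A(Q) = -8 + (-2 + Q)*(-37/6 + Q) (A(Q) = -8 + (Q - 2)*(Q + (31 - 6*(-1))/(-5 - 1)) = -8 + (-2 + Q)*(Q + (31 + 6)/(-6)) = -8 + (-2 + Q)*(Q - 1/6*37) = -8 + (-2 + Q)*(Q - 37/6) = -8 + (-2 + Q)*(-37/6 + Q))
Y(z, Z) = (-38 + z)*(50 + Z)
8308/(-1853 + Y(A(5), 62)) = 8308/(-1853 + (-1900 - 38*62 + 50*(13/3 + 5**2 - 49/6*5) + 62*(13/3 + 5**2 - 49/6*5))) = 8308/(-1853 + (-1900 - 2356 + 50*(13/3 + 25 - 245/6) + 62*(13/3 + 25 - 245/6))) = 8308/(-1853 + (-1900 - 2356 + 50*(-23/2) + 62*(-23/2))) = 8308/(-1853 + (-1900 - 2356 - 575 - 713)) = 8308/(-1853 - 5544) = 8308/(-7397) = 8308*(-1/7397) = -8308/7397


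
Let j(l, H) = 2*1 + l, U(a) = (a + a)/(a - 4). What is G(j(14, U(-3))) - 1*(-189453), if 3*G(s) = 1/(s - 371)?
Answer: 201767444/1065 ≈ 1.8945e+5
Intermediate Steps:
U(a) = 2*a/(-4 + a) (U(a) = (2*a)/(-4 + a) = 2*a/(-4 + a))
j(l, H) = 2 + l
G(s) = 1/(3*(-371 + s)) (G(s) = 1/(3*(s - 371)) = 1/(3*(-371 + s)))
G(j(14, U(-3))) - 1*(-189453) = 1/(3*(-371 + (2 + 14))) - 1*(-189453) = 1/(3*(-371 + 16)) + 189453 = (⅓)/(-355) + 189453 = (⅓)*(-1/355) + 189453 = -1/1065 + 189453 = 201767444/1065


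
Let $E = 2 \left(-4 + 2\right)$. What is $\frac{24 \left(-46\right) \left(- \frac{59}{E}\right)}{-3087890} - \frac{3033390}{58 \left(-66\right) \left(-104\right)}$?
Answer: $- \frac{60001870457}{7880295280} \approx -7.6142$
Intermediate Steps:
$E = -4$ ($E = 2 \left(-2\right) = -4$)
$\frac{24 \left(-46\right) \left(- \frac{59}{E}\right)}{-3087890} - \frac{3033390}{58 \left(-66\right) \left(-104\right)} = \frac{24 \left(-46\right) \left(- \frac{59}{-4}\right)}{-3087890} - \frac{3033390}{58 \left(-66\right) \left(-104\right)} = - 1104 \left(\left(-59\right) \left(- \frac{1}{4}\right)\right) \left(- \frac{1}{3087890}\right) - \frac{3033390}{\left(-3828\right) \left(-104\right)} = \left(-1104\right) \frac{59}{4} \left(- \frac{1}{3087890}\right) - \frac{3033390}{398112} = \left(-16284\right) \left(- \frac{1}{3087890}\right) - \frac{505565}{66352} = \frac{8142}{1543945} - \frac{505565}{66352} = - \frac{60001870457}{7880295280}$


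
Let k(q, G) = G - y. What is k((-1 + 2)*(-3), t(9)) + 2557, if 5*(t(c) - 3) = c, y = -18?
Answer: 12899/5 ≈ 2579.8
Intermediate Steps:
t(c) = 3 + c/5
k(q, G) = 18 + G (k(q, G) = G - 1*(-18) = G + 18 = 18 + G)
k((-1 + 2)*(-3), t(9)) + 2557 = (18 + (3 + (1/5)*9)) + 2557 = (18 + (3 + 9/5)) + 2557 = (18 + 24/5) + 2557 = 114/5 + 2557 = 12899/5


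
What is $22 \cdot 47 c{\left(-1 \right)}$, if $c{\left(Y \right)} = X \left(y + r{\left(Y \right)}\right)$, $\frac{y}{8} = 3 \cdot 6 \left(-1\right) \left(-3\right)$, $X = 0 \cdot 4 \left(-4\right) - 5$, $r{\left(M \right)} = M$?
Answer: $-2228270$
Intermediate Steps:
$X = -5$ ($X = 0 \left(-4\right) - 5 = 0 - 5 = -5$)
$y = 432$ ($y = 8 \cdot 3 \cdot 6 \left(-1\right) \left(-3\right) = 8 \cdot 18 \left(-1\right) \left(-3\right) = 8 \left(\left(-18\right) \left(-3\right)\right) = 8 \cdot 54 = 432$)
$c{\left(Y \right)} = -2160 - 5 Y$ ($c{\left(Y \right)} = - 5 \left(432 + Y\right) = -2160 - 5 Y$)
$22 \cdot 47 c{\left(-1 \right)} = 22 \cdot 47 \left(-2160 - -5\right) = 1034 \left(-2160 + 5\right) = 1034 \left(-2155\right) = -2228270$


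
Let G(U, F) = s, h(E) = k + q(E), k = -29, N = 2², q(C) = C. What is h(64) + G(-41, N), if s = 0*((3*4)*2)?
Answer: 35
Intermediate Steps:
N = 4
h(E) = -29 + E
s = 0 (s = 0*(12*2) = 0*24 = 0)
G(U, F) = 0
h(64) + G(-41, N) = (-29 + 64) + 0 = 35 + 0 = 35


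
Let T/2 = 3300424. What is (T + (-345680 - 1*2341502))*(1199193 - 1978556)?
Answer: -3050166474758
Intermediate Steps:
T = 6600848 (T = 2*3300424 = 6600848)
(T + (-345680 - 1*2341502))*(1199193 - 1978556) = (6600848 + (-345680 - 1*2341502))*(1199193 - 1978556) = (6600848 + (-345680 - 2341502))*(-779363) = (6600848 - 2687182)*(-779363) = 3913666*(-779363) = -3050166474758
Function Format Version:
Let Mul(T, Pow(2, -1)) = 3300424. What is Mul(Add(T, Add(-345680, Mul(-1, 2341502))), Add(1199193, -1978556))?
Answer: -3050166474758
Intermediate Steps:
T = 6600848 (T = Mul(2, 3300424) = 6600848)
Mul(Add(T, Add(-345680, Mul(-1, 2341502))), Add(1199193, -1978556)) = Mul(Add(6600848, Add(-345680, Mul(-1, 2341502))), Add(1199193, -1978556)) = Mul(Add(6600848, Add(-345680, -2341502)), -779363) = Mul(Add(6600848, -2687182), -779363) = Mul(3913666, -779363) = -3050166474758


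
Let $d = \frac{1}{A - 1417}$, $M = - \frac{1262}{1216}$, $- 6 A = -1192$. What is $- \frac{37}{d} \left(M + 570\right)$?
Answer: $\frac{46781708315}{1824} \approx 2.5648 \cdot 10^{7}$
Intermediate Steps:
$A = \frac{596}{3}$ ($A = \left(- \frac{1}{6}\right) \left(-1192\right) = \frac{596}{3} \approx 198.67$)
$M = - \frac{631}{608}$ ($M = \left(-1262\right) \frac{1}{1216} = - \frac{631}{608} \approx -1.0378$)
$d = - \frac{3}{3655}$ ($d = \frac{1}{\frac{596}{3} - 1417} = \frac{1}{- \frac{3655}{3}} = - \frac{3}{3655} \approx -0.00082079$)
$- \frac{37}{d} \left(M + 570\right) = - \frac{37}{- \frac{3}{3655}} \left(- \frac{631}{608} + 570\right) = \left(-37\right) \left(- \frac{3655}{3}\right) \frac{345929}{608} = \frac{135235}{3} \cdot \frac{345929}{608} = \frac{46781708315}{1824}$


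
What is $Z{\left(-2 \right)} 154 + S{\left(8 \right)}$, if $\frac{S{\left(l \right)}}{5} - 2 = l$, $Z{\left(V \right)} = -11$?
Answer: $-1644$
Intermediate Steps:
$S{\left(l \right)} = 10 + 5 l$
$Z{\left(-2 \right)} 154 + S{\left(8 \right)} = \left(-11\right) 154 + \left(10 + 5 \cdot 8\right) = -1694 + \left(10 + 40\right) = -1694 + 50 = -1644$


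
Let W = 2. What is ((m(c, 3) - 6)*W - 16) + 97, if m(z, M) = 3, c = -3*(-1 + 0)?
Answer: 75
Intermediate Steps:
c = 3 (c = -3*(-1) = 3)
((m(c, 3) - 6)*W - 16) + 97 = ((3 - 6)*2 - 16) + 97 = (-3*2 - 16) + 97 = (-6 - 16) + 97 = -22 + 97 = 75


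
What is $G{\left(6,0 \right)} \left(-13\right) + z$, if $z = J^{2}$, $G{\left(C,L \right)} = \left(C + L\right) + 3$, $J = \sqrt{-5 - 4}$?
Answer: $-126$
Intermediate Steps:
$J = 3 i$ ($J = \sqrt{-9} = 3 i \approx 3.0 i$)
$G{\left(C,L \right)} = 3 + C + L$
$z = -9$ ($z = \left(3 i\right)^{2} = -9$)
$G{\left(6,0 \right)} \left(-13\right) + z = \left(3 + 6 + 0\right) \left(-13\right) - 9 = 9 \left(-13\right) - 9 = -117 - 9 = -126$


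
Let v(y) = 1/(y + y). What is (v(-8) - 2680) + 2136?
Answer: -8705/16 ≈ -544.06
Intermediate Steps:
v(y) = 1/(2*y)
(v(-8) - 2680) + 2136 = ((½)/(-8) - 2680) + 2136 = ((½)*(-⅛) - 2680) + 2136 = (-1/16 - 2680) + 2136 = -42881/16 + 2136 = -8705/16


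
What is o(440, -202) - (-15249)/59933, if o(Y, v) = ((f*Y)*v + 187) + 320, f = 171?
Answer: -910860100560/59933 ≈ -1.5198e+7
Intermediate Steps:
o(Y, v) = 507 + 171*Y*v (o(Y, v) = ((171*Y)*v + 187) + 320 = (171*Y*v + 187) + 320 = (187 + 171*Y*v) + 320 = 507 + 171*Y*v)
o(440, -202) - (-15249)/59933 = (507 + 171*440*(-202)) - (-15249)/59933 = (507 - 15198480) - (-15249)/59933 = -15197973 - 1*(-15249/59933) = -15197973 + 15249/59933 = -910860100560/59933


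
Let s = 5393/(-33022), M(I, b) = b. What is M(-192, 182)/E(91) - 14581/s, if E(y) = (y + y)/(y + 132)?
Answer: 482696421/5393 ≈ 89504.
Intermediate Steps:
E(y) = 2*y/(132 + y) (E(y) = (2*y)/(132 + y) = 2*y/(132 + y))
s = -5393/33022 (s = 5393*(-1/33022) = -5393/33022 ≈ -0.16332)
M(-192, 182)/E(91) - 14581/s = 182/((2*91/(132 + 91))) - 14581/(-5393/33022) = 182/((2*91/223)) - 14581*(-33022/5393) = 182/((2*91*(1/223))) + 481493782/5393 = 182/(182/223) + 481493782/5393 = 182*(223/182) + 481493782/5393 = 223 + 481493782/5393 = 482696421/5393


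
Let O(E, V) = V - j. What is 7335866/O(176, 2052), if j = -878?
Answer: 3667933/1465 ≈ 2503.7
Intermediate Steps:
O(E, V) = 878 + V (O(E, V) = V - 1*(-878) = V + 878 = 878 + V)
7335866/O(176, 2052) = 7335866/(878 + 2052) = 7335866/2930 = 7335866*(1/2930) = 3667933/1465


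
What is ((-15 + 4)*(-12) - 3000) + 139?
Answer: -2729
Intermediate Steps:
((-15 + 4)*(-12) - 3000) + 139 = (-11*(-12) - 3000) + 139 = (132 - 3000) + 139 = -2868 + 139 = -2729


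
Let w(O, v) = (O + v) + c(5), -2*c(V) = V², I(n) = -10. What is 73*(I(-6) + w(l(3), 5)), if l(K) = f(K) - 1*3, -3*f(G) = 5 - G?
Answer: -9271/6 ≈ -1545.2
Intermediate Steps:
f(G) = -5/3 + G/3 (f(G) = -(5 - G)/3 = -5/3 + G/3)
c(V) = -V²/2
l(K) = -14/3 + K/3 (l(K) = (-5/3 + K/3) - 1*3 = (-5/3 + K/3) - 3 = -14/3 + K/3)
w(O, v) = -25/2 + O + v (w(O, v) = (O + v) - ½*5² = (O + v) - ½*25 = (O + v) - 25/2 = -25/2 + O + v)
73*(I(-6) + w(l(3), 5)) = 73*(-10 + (-25/2 + (-14/3 + (⅓)*3) + 5)) = 73*(-10 + (-25/2 + (-14/3 + 1) + 5)) = 73*(-10 + (-25/2 - 11/3 + 5)) = 73*(-10 - 67/6) = 73*(-127/6) = -9271/6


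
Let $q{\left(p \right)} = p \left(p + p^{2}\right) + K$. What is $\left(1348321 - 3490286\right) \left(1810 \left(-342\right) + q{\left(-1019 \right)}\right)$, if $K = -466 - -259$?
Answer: $2265493674474625$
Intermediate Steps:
$K = -207$ ($K = -466 + 259 = -207$)
$q{\left(p \right)} = -207 + p \left(p + p^{2}\right)$ ($q{\left(p \right)} = p \left(p + p^{2}\right) - 207 = -207 + p \left(p + p^{2}\right)$)
$\left(1348321 - 3490286\right) \left(1810 \left(-342\right) + q{\left(-1019 \right)}\right) = \left(1348321 - 3490286\right) \left(1810 \left(-342\right) + \left(-207 + \left(-1019\right)^{2} + \left(-1019\right)^{3}\right)\right) = - 2141965 \left(-619020 - 1057051705\right) = \left(-2141965\right) \left(-1057670725\right) = 2265493674474625$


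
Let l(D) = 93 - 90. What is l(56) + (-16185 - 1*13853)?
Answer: -30035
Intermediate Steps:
l(D) = 3
l(56) + (-16185 - 1*13853) = 3 + (-16185 - 1*13853) = 3 + (-16185 - 13853) = 3 - 30038 = -30035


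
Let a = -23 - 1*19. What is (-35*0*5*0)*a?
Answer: 0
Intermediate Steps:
a = -42 (a = -23 - 19 = -42)
(-35*0*5*0)*a = -35*0*5*0*(-42) = -0*0*(-42) = -35*0*(-42) = 0*(-42) = 0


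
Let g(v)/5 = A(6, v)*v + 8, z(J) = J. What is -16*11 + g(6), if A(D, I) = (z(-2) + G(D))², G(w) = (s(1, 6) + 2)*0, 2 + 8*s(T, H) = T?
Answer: -16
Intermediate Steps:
s(T, H) = -¼ + T/8
G(w) = 0 (G(w) = ((-¼ + (⅛)*1) + 2)*0 = ((-¼ + ⅛) + 2)*0 = (-⅛ + 2)*0 = (15/8)*0 = 0)
A(D, I) = 4 (A(D, I) = (-2 + 0)² = (-2)² = 4)
g(v) = 40 + 20*v (g(v) = 5*(4*v + 8) = 5*(8 + 4*v) = 40 + 20*v)
-16*11 + g(6) = -16*11 + (40 + 20*6) = -176 + (40 + 120) = -176 + 160 = -16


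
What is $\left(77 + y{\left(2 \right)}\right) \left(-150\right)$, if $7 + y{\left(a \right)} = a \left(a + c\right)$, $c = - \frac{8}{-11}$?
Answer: $- \frac{124500}{11} \approx -11318.0$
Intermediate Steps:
$c = \frac{8}{11}$ ($c = \left(-8\right) \left(- \frac{1}{11}\right) = \frac{8}{11} \approx 0.72727$)
$y{\left(a \right)} = -7 + a \left(\frac{8}{11} + a\right)$ ($y{\left(a \right)} = -7 + a \left(a + \frac{8}{11}\right) = -7 + a \left(\frac{8}{11} + a\right)$)
$\left(77 + y{\left(2 \right)}\right) \left(-150\right) = \left(77 + \left(-7 + 2^{2} + \frac{8}{11} \cdot 2\right)\right) \left(-150\right) = \left(77 + \left(-7 + 4 + \frac{16}{11}\right)\right) \left(-150\right) = \left(77 - \frac{17}{11}\right) \left(-150\right) = \frac{830}{11} \left(-150\right) = - \frac{124500}{11}$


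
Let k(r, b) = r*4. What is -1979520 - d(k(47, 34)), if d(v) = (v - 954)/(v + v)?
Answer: -372149377/188 ≈ -1.9795e+6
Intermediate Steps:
k(r, b) = 4*r
d(v) = (-954 + v)/(2*v) (d(v) = (-954 + v)/((2*v)) = (-954 + v)*(1/(2*v)) = (-954 + v)/(2*v))
-1979520 - d(k(47, 34)) = -1979520 - (-954 + 4*47)/(2*(4*47)) = -1979520 - (-954 + 188)/(2*188) = -1979520 - (-766)/(2*188) = -1979520 - 1*(-383/188) = -1979520 + 383/188 = -372149377/188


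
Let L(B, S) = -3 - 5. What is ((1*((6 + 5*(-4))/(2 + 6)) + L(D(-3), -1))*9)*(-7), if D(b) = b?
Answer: 2457/4 ≈ 614.25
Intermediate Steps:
L(B, S) = -8
((1*((6 + 5*(-4))/(2 + 6)) + L(D(-3), -1))*9)*(-7) = ((1*((6 + 5*(-4))/(2 + 6)) - 8)*9)*(-7) = ((1*((6 - 20)/8) - 8)*9)*(-7) = ((1*(-14*⅛) - 8)*9)*(-7) = ((1*(-7/4) - 8)*9)*(-7) = ((-7/4 - 8)*9)*(-7) = -39/4*9*(-7) = -351/4*(-7) = 2457/4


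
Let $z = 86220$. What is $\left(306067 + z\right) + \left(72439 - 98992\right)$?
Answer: $365734$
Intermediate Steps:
$\left(306067 + z\right) + \left(72439 - 98992\right) = \left(306067 + 86220\right) + \left(72439 - 98992\right) = 392287 + \left(72439 - 98992\right) = 392287 - 26553 = 365734$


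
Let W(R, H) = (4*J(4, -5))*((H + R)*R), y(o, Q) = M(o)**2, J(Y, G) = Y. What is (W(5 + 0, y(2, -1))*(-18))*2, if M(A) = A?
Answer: -25920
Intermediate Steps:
y(o, Q) = o**2
W(R, H) = 16*R*(H + R) (W(R, H) = (4*4)*((H + R)*R) = 16*(R*(H + R)) = 16*R*(H + R))
(W(5 + 0, y(2, -1))*(-18))*2 = ((16*(5 + 0)*(2**2 + (5 + 0)))*(-18))*2 = ((16*5*(4 + 5))*(-18))*2 = ((16*5*9)*(-18))*2 = (720*(-18))*2 = -12960*2 = -25920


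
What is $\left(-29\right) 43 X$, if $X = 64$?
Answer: $-79808$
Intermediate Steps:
$\left(-29\right) 43 X = \left(-29\right) 43 \cdot 64 = \left(-1247\right) 64 = -79808$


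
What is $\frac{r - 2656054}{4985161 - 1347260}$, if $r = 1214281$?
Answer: $- \frac{1441773}{3637901} \approx -0.39632$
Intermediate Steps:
$\frac{r - 2656054}{4985161 - 1347260} = \frac{1214281 - 2656054}{4985161 - 1347260} = - \frac{1441773}{3637901}$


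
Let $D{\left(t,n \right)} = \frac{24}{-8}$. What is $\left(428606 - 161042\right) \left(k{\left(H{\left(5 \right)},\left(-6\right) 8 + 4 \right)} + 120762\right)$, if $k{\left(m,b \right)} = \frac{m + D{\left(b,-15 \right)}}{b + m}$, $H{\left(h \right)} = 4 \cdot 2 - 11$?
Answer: $\frac{1518645102480}{47} \approx 3.2312 \cdot 10^{10}$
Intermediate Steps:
$D{\left(t,n \right)} = -3$ ($D{\left(t,n \right)} = 24 \left(- \frac{1}{8}\right) = -3$)
$H{\left(h \right)} = -3$ ($H{\left(h \right)} = 8 - 11 = -3$)
$k{\left(m,b \right)} = \frac{-3 + m}{b + m}$ ($k{\left(m,b \right)} = \frac{m - 3}{b + m} = \frac{-3 + m}{b + m}$)
$\left(428606 - 161042\right) \left(k{\left(H{\left(5 \right)},\left(-6\right) 8 + 4 \right)} + 120762\right) = \left(428606 - 161042\right) \left(\frac{-3 - 3}{\left(\left(-6\right) 8 + 4\right) - 3} + 120762\right) = 267564 \left(\frac{1}{\left(-48 + 4\right) - 3} \left(-6\right) + 120762\right) = 267564 \left(\frac{1}{-44 - 3} \left(-6\right) + 120762\right) = 267564 \left(\frac{1}{-47} \left(-6\right) + 120762\right) = 267564 \left(\left(- \frac{1}{47}\right) \left(-6\right) + 120762\right) = 267564 \left(\frac{6}{47} + 120762\right) = 267564 \cdot \frac{5675820}{47} = \frac{1518645102480}{47}$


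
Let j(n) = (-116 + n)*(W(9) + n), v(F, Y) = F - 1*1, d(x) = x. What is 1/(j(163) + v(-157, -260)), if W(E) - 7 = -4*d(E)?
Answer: 1/6140 ≈ 0.00016287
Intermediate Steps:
v(F, Y) = -1 + F (v(F, Y) = F - 1 = -1 + F)
W(E) = 7 - 4*E
j(n) = (-116 + n)*(-29 + n) (j(n) = (-116 + n)*((7 - 4*9) + n) = (-116 + n)*((7 - 36) + n) = (-116 + n)*(-29 + n))
1/(j(163) + v(-157, -260)) = 1/((3364 + 163**2 - 145*163) + (-1 - 157)) = 1/((3364 + 26569 - 23635) - 158) = 1/(6298 - 158) = 1/6140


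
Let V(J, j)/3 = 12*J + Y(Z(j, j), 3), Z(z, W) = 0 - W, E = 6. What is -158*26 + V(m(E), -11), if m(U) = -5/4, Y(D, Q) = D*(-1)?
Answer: -4186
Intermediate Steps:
Z(z, W) = -W
Y(D, Q) = -D
m(U) = -5/4 (m(U) = -5*1/4 = -5/4)
V(J, j) = 3*j + 36*J (V(J, j) = 3*(12*J - (-1)*j) = 3*(12*J + j) = 3*(j + 12*J) = 3*j + 36*J)
-158*26 + V(m(E), -11) = -158*26 + (3*(-11) + 36*(-5/4)) = -4108 + (-33 - 45) = -4108 - 78 = -4186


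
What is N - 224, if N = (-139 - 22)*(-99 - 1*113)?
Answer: 33908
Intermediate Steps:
N = 34132 (N = -161*(-99 - 113) = -161*(-212) = 34132)
N - 224 = 34132 - 224 = 33908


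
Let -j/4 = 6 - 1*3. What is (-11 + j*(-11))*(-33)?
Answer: -3993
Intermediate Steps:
j = -12 (j = -4*(6 - 1*3) = -4*(6 - 3) = -4*3 = -12)
(-11 + j*(-11))*(-33) = (-11 - 12*(-11))*(-33) = (-11 + 132)*(-33) = 121*(-33) = -3993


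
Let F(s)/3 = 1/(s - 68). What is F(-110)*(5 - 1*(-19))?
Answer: -36/89 ≈ -0.40449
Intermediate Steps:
F(s) = 3/(-68 + s) (F(s) = 3/(s - 68) = 3/(-68 + s))
F(-110)*(5 - 1*(-19)) = (3/(-68 - 110))*(5 - 1*(-19)) = (3/(-178))*(5 + 19) = (3*(-1/178))*24 = -3/178*24 = -36/89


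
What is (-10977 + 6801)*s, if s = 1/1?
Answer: -4176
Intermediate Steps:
s = 1
(-10977 + 6801)*s = (-10977 + 6801)*1 = -4176*1 = -4176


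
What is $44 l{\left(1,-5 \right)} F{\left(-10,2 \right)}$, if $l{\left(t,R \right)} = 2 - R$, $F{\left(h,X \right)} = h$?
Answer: $-3080$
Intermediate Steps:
$44 l{\left(1,-5 \right)} F{\left(-10,2 \right)} = 44 \left(2 - -5\right) \left(-10\right) = 44 \left(2 + 5\right) \left(-10\right) = 44 \cdot 7 \left(-10\right) = 308 \left(-10\right) = -3080$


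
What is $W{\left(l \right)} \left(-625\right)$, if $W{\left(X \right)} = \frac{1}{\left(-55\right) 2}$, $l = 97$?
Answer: $\frac{125}{22} \approx 5.6818$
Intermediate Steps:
$W{\left(X \right)} = - \frac{1}{110}$ ($W{\left(X \right)} = \left(- \frac{1}{55}\right) \frac{1}{2} = - \frac{1}{110}$)
$W{\left(l \right)} \left(-625\right) = \left(- \frac{1}{110}\right) \left(-625\right) = \frac{125}{22}$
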